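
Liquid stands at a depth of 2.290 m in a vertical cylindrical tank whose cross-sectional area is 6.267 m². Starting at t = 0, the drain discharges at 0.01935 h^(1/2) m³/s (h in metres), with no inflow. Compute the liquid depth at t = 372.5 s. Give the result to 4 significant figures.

0.8802 m

Unsteady balance on liquid volume: A dh/dt = −0.01935 √h.
∫ h^(−1/2) dh = −(0.01935/A) ∫ dt, giving 2√h = 2√h₀ − (0.01935/A) t.
√h = √2.290 − 0.01935·372.5/(2·6.267) = 1.51327 − 0.575066 = 0.938209.
h = 0.938209² = 0.880236 m.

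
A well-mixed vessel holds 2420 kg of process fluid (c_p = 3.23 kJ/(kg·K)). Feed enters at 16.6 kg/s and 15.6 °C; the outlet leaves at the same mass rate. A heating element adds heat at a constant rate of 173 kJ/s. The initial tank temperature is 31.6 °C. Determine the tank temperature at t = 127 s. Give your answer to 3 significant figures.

24.2 °C

Heat balance on the well-mixed liquid: M c_p dT/dt = ṁ c_p (T_in − T) + 173.
Rearrange: dT/dt = (T_ss − T)/τ with τ = M/ṁ = 145.78 s and T_ss = T_in + Q̇/(ṁ c_p) = 18.827 °C.
T approaches T_ss exponentially: T(t) = T_ss + (T₀ − T_ss) e^(−t/τ).
T(127) = 18.827 + (12.773)·e^(−127/145.78) = 18.827 + (12.773)·0.41847 = 24.172 °C.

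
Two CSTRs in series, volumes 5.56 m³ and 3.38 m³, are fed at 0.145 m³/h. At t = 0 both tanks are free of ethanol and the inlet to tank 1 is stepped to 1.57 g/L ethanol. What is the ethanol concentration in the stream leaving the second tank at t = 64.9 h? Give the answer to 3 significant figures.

Time constants: τᵢ = Vᵢ/Q for each well-mixed tank.
τ₁ = 5.56/0.145 = 38.345 h; τ₂ = 3.38/0.145 = 23.310 h.
Tank 1: C₁ = C_in(1 − e^(−t/τ₁)). Tank 2 (τ₁ ≠ τ₂): C₂ = C_in[1 − (τ₁ e^(−t/τ₁) − τ₂ e^(−t/τ₂))/(τ₁ − τ₂)].
At t = 64.9: e^(−t/τ₁) = 0.18405, e^(−t/τ₂) = 0.061780.
C₂ = 1.57·[1 − (38.345·0.18405 − 23.310·0.061780)/(15.034)] = 1.57·0.62637 = 0.98340 g/L.

0.983 g/L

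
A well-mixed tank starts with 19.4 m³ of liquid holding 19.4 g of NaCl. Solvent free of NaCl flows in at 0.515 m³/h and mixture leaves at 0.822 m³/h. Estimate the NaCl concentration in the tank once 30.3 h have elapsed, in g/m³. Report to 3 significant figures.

0.334 g/m³

Let m(t) be the amount of NaCl. Volume: V(t) = V₀ + (Q_in − Q_out) t = 19.4 − 0.30700 t; V(30.3) = 10.098 m³.
Species balance (pure solvent in): dm/dt = −Q_out · m/V(t).
dm/m = −Q_out dt/(V₀ − 0.30700 t); integrating gives ln(m/m₀) = −(Q_out/(Q_in−Q_out)) ln(V/V₀).
m = m₀ (V₀/V)^(Q_out/(Q_in−Q_out)) = 19.4 × (19.4/10.098)^(-2.6775) = 3.3770 g.
C = m/V = 3.3770/10.098 = 0.33443 g/m³.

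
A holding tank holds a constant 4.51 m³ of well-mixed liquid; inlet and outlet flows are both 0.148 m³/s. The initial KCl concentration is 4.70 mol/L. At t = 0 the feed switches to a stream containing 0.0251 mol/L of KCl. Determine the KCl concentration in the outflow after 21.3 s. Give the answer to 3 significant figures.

Mass balance on the solute (V constant): V dC/dt = Q(C_in − C).
So dC/dt = (C_in − C)/τ with τ = V/Q = 4.51/0.148 = 30.473 s.
C approaches C_in exponentially: C(t) = C_in + (C₀ − C_in) e^(−t/τ).
C(21.3) = 0.0251 + (4.70 − 0.0251)·e^(−21.3/30.473) = 0.0251 + (4.6749)·0.49709 = 2.3490 mol/L.

2.35 mol/L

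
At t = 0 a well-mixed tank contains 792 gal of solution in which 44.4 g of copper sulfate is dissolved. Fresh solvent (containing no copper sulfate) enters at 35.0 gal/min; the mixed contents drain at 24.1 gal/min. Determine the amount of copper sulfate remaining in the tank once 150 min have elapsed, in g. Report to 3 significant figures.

Let m(t) be the amount of copper sulfate. Volume: V(t) = V₀ + (Q_in − Q_out) t = 792 + 10.900 t; V(150) = 2427.0 gal.
No copper sulfate enters, so dm/dt = −Q_out · (m/V).
dm/m = −Q_out dt/(V₀ + 10.900 t); integrating gives ln(m/m₀) = −(Q_out/(Q_in−Q_out)) ln(V/V₀).
m = m₀ (V₀/V)^(Q_out/(Q_in−Q_out)) = 44.4 × (792/2427.0)^(2.2110) = 3.7331 g.

3.73 g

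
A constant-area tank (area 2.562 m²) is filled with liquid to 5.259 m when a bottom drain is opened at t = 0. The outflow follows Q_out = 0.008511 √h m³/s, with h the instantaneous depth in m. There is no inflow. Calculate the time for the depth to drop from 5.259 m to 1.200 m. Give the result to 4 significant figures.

Accumulation of liquid (constant cross-section A): A dh/dt = −0.008511 √h.
This is separable: 2 d(√h)/dt = −0.008511/A, so √h = √h₀ − (0.008511/(2A)) t.
t = 2A(√h₀ − √h)/0.008511 = 2·2.562·(√5.259 − √1.200)/0.008511
  = 5.12400 × (2.29325 − 1.09545) / 0.008511 = 721.132 s.

721.1 s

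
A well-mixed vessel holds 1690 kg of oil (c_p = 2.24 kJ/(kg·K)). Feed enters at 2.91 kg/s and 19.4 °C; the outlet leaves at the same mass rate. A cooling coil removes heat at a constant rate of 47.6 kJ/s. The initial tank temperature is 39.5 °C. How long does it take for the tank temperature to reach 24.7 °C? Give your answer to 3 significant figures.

First-law balance (no shaft work): M c_p dT/dt = ṁ c_p (T_in − T) − 47.6.
τ = M/ṁ = 580.76 s; T_ss = T_in − Q̇/(ṁ c_p) = 12.098 °C.
T(t) = T_ss + (T₀ − T_ss) e^(−t/τ). Set T = 24.7:
e^(−t/τ) = (24.7 − 12.098)/(39.5 − 12.098) = 0.45990
t = −580.76 · ln(0.45990) = 451.10 s.

451 s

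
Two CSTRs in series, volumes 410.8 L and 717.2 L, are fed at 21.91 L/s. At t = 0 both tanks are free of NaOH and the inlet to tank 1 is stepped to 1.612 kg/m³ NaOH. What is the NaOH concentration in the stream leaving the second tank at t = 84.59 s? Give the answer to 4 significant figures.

Each tank obeys Vᵢ dCᵢ/dt = Q(Cᵢ₋₁ − Cᵢ), so τᵢ = Vᵢ/Q.
τ₁ = 410.8/21.91 = 18.7494 s; τ₂ = 717.2/21.91 = 32.7339 s.
Solving the cascade with C₁(0)=C₂(0)=0 gives C₂(t) = C_in[1 − (τ₁ e^(−t/τ₁) − τ₂ e^(−t/τ₂))/(τ₁ − τ₂)].
At t = 84.59: e^(−t/τ₁) = 0.0109808, e^(−t/τ₂) = 0.0754587.
C₂ = 1.612·[1 − (18.7494·0.0109808 − 32.7339·0.0754587)/(-13.9845)] = 1.612·0.838094 = 1.35101 kg/m³.

1.351 kg/m³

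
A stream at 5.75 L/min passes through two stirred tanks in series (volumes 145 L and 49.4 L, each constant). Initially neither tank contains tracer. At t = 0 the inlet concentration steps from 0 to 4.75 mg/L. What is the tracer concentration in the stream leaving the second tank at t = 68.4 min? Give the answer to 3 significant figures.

Each tank obeys Vᵢ dCᵢ/dt = Q(Cᵢ₋₁ − Cᵢ), so τᵢ = Vᵢ/Q.
τ₁ = 145/5.75 = 25.217 min; τ₂ = 49.4/5.75 = 8.5913 min.
Tank 1: C₁ = C_in(1 − e^(−t/τ₁)). Tank 2 (τ₁ ≠ τ₂): C₂ = C_in[1 − (τ₁ e^(−t/τ₁) − τ₂ e^(−t/τ₂))/(τ₁ − τ₂)].
At t = 68.4: e^(−t/τ₁) = 0.066376, e^(−t/τ₂) = 0.00034862.
C₂ = 4.75·[1 − (25.217·0.066376 − 8.5913·0.00034862)/(16.626)] = 4.75·0.89950 = 4.2726 mg/L.

4.27 mg/L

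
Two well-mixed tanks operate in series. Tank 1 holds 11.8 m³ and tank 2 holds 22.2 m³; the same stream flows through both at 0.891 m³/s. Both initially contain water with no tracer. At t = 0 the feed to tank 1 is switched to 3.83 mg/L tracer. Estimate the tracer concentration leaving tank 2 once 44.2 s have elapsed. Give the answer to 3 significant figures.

Each tank obeys Vᵢ dCᵢ/dt = Q(Cᵢ₋₁ − Cᵢ), so τᵢ = Vᵢ/Q.
τ₁ = 11.8/0.891 = 13.244 s; τ₂ = 22.2/0.891 = 24.916 s.
Tank 1: C₁ = C_in(1 − e^(−t/τ₁)). Tank 2 (τ₁ ≠ τ₂): C₂ = C_in[1 − (τ₁ e^(−t/τ₁) − τ₂ e^(−t/τ₂))/(τ₁ − τ₂)].
At t = 44.2: e^(−t/τ₁) = 0.035527, e^(−t/τ₂) = 0.16966.
C₂ = 3.83·[1 − (13.244·0.035527 − 24.916·0.16966)/(-11.672)] = 3.83·0.67816 = 2.5973 mg/L.

2.60 mg/L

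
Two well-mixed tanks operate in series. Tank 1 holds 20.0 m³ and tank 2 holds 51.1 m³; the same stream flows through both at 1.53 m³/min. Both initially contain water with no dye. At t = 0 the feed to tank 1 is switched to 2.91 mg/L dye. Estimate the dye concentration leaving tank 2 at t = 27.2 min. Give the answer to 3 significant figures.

Species balance on tank i: dCᵢ/dt = (Cᵢ₋₁ − Cᵢ)/τᵢ with τᵢ = Vᵢ/Q.
τ₁ = 20.0/1.53 = 13.072 min; τ₂ = 51.1/1.53 = 33.399 min.
Solving the cascade with C₁(0)=C₂(0)=0 gives C₂(t) = C_in[1 − (τ₁ e^(−t/τ₁) − τ₂ e^(−t/τ₂))/(τ₁ − τ₂)].
At t = 27.2: e^(−t/τ₁) = 0.12483, e^(−t/τ₂) = 0.44290.
C₂ = 2.91·[1 − (13.072·0.12483 − 33.399·0.44290)/(-20.327)] = 2.91·0.35255 = 1.0259 mg/L.

1.03 mg/L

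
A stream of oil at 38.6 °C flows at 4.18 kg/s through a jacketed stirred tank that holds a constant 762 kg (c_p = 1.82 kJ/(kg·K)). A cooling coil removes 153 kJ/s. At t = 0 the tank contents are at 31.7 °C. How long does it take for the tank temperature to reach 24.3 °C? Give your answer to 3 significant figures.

M c_p dT/dt = ṁ c_p (T_in − T) − Q̇.
τ = M/ṁ = 182.30 s; T_ss = T_in − Q̇/(ṁ c_p) = 18.489 °C.
T(t) = T_ss + (T₀ − T_ss) e^(−t/τ). Set T = 24.3:
e^(−t/τ) = (24.3 − 18.489)/(31.7 − 18.489) = 0.43988
t = −182.30 · ln(0.43988) = 149.71 s.

150 s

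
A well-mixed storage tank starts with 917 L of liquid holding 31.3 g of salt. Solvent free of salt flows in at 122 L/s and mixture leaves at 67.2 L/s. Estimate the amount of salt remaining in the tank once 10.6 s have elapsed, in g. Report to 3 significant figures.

17.1 g

Total volume: dV/dt = Q_in − Q_out = 54.800 L/s, so V(t) = 917 + 54.800 t and V(10.6) = 1497.9 L.
Species balance (pure solvent in): dm/dt = −Q_out · m/V(t).
dm/m = −Q_out dt/(V₀ + 54.800 t); integrating gives ln(m/m₀) = −(Q_out/(Q_in−Q_out)) ln(V/V₀).
m = m₀ (V₀/V)^(Q_out/(Q_in−Q_out)) = 31.3 × (917/1497.9)^(1.2263) = 17.148 g.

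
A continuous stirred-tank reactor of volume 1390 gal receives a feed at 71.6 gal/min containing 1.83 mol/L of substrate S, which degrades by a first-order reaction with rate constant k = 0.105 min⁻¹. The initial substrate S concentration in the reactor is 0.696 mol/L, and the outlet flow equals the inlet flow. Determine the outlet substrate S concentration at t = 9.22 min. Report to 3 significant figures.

V dC/dt = Q(C_in − C) − k V C.
This is linear with rate a = Q/V + k = 0.15651 min⁻¹.
C_ss = Q C_in/(Q + kV) = 0.60229 mol/L; C(t) = C_ss + (C₀ − C_ss) e^(−a t).
C(9.22) = 0.60229 + (0.093711)·e^(−0.15651·9.22) = 0.60229 + (0.093711)·0.23621 = 0.62442 mol/L.

0.624 mol/L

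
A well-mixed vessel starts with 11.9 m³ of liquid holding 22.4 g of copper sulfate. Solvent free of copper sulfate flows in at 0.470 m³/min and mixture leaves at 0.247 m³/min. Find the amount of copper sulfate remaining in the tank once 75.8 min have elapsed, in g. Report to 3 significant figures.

8.41 g

Total volume: dV/dt = Q_in − Q_out = 0.22300 m³/min, so V(t) = 11.9 + 0.22300 t and V(75.8) = 28.803 m³.
Solute balance: dm/dt = 0 − Q_out C = −Q_out m/V(t).
dm/m = −Q_out dt/(V₀ + 0.22300 t); integrating gives ln(m/m₀) = −(Q_out/(Q_in−Q_out)) ln(V/V₀).
m = m₀ (V₀/V)^(Q_out/(Q_in−Q_out)) = 22.4 × (11.9/28.803)^(1.1076) = 8.4146 g.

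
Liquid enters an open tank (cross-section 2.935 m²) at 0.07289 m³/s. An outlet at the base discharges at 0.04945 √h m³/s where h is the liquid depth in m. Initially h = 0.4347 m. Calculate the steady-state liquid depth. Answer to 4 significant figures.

2.173 m

Level balance: A dh/dt = 0.07289 − 0.04945 √h. Setting dh/dt = 0:
Q_in = 0.04945 √h_ss ⇒ √h_ss = 0.07289/0.04945 = 1.47401.
h_ss = 1.47401² = 2.17272 m. (Since h₀ = 0.4347 m < h_ss, the level will rise toward this value.)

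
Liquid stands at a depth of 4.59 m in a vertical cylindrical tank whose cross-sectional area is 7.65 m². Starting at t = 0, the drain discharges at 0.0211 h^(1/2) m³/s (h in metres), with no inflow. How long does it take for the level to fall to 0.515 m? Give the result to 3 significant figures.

A dh/dt = −Q_out = −0.0211 √h.
Separate and integrate: 2(√h − √h₀) = −(0.0211/A) t.
t = 2A(√h₀ − √h)/0.0211 = 2·7.65·(√4.59 − √0.515)/0.0211
  = 15.300 × (2.1424 − 0.71764) / 0.0211 = 1033.1 s.

1030 s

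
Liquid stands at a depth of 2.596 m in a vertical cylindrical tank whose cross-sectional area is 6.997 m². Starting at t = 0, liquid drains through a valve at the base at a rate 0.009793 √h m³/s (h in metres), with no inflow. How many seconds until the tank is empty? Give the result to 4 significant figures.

2302 s

Volume balance on the tank: A dh/dt = −0.009793 √h.
This is separable: 2 d(√h)/dt = −0.009793/A, so √h = √h₀ − (0.009793/(2A)) t.
Set h = 0: 2√h₀ = (0.009793/A) t_empty ⇒ t_empty = 2A√h₀/0.009793.
t_empty = 2·6.997·√2.596/0.009793 = 13.9940·1.61121/0.009793 = 2302.39 s.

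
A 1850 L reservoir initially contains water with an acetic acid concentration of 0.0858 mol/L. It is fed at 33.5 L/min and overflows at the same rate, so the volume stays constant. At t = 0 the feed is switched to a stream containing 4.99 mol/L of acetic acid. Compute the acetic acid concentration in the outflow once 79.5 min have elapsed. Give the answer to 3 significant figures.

Transient balance on the dissolved component: V dC/dt = Q(C_in − C).
So dC/dt = (C_in − C)/τ with τ = V/Q = 1850/33.5 = 55.224 min.
Solution: C(t) = C_in + (C₀ − C_in) e^(−t/τ).
C(79.5) = 4.99 + (0.0858 − 4.99)·e^(−79.5/55.224) = 4.99 + (-4.9042)·0.23702 = 3.8276 mol/L.

3.83 mol/L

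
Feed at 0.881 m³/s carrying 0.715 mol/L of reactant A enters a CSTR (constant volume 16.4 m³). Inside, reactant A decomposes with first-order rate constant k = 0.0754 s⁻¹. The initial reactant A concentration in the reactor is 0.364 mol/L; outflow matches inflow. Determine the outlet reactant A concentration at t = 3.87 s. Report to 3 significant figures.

Species balance: V dC/dt = Q C_in − Q C − k V C.
This is linear with rate a = Q/V + k = 0.12912 s⁻¹.
C_ss = Q C_in/(Q + kV) = 0.29747 mol/L; C(t) = C_ss + (C₀ − C_ss) e^(−a t).
C(3.87) = 0.29747 + (0.066528)·e^(−0.12912·3.87) = 0.29747 + (0.066528)·0.60672 = 0.33784 mol/L.

0.338 mol/L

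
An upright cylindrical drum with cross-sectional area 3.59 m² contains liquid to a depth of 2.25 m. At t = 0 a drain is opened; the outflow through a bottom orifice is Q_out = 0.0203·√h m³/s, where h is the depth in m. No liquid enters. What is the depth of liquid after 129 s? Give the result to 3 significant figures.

A dh/dt = −Q_out = −0.0203 √h.
∫ h^(−1/2) dh = −(0.0203/A) ∫ dt, giving 2√h = 2√h₀ − (0.0203/A) t.
√h = √2.25 − 0.0203·129/(2·3.59) = 1.5000 − 0.36472 = 1.1353.
h = 1.1353² = 1.2889 m.

1.29 m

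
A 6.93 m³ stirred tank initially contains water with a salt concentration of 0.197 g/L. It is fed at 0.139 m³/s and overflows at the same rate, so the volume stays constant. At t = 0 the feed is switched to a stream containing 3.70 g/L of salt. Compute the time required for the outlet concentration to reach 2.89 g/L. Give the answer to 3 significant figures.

Transient balance on the dissolved component: V dC/dt = Q(C_in − C), so τ = V/Q = 49.856 s.
C(t) = C_in + (C₀ − C_in) e^(−t/τ). Set C = 2.89 and solve for t:
e^(−t/τ) = (C − C_in)/(C₀ − C_in) = (2.89 − 3.70)/(0.197 − 3.70) = 0.23123
t = −τ ln(…) = 49.856 × 1.4643 = 73.006 s.

73.0 s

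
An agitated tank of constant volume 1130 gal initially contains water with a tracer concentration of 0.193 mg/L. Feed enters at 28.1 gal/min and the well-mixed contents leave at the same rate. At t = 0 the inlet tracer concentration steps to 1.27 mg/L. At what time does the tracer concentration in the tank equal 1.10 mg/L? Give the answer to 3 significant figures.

Species balance: V dC/dt = Q(C_in − C) ⇒ τ = V/Q = 40.214 min.
C(t) = C_in + (C₀ − C_in) e^(−t/τ). Set C = 1.10 and solve for t:
e^(−t/τ) = (C − C_in)/(C₀ − C_in) = (1.10 − 1.27)/(0.193 − 1.27) = 0.15785
t = −τ ln(…) = 40.214 × 1.8461 = 74.240 min.

74.2 min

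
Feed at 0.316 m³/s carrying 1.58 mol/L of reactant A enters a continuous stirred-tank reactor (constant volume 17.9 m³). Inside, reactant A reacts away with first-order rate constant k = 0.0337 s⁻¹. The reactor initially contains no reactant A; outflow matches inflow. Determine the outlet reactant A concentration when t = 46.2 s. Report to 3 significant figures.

V dC/dt = Q(C_in − C) − k V C.
This is linear with rate a = Q/V + k = 0.051354 s⁻¹.
C_ss = Q C_in/(Q + kV) = 0.54315 mol/L; C(t) = C_ss + (C₀ − C_ss) e^(−a t).
C(46.2) = 0.54315 + (-0.54315)·e^(−0.051354·46.2) = 0.54315 + (-0.54315)·0.093244 = 0.49250 mol/L.

0.493 mol/L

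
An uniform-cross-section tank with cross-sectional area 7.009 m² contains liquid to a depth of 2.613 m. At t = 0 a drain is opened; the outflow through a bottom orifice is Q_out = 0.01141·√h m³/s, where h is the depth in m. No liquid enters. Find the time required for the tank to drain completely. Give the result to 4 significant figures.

A dh/dt = −Q_out = −0.01141 √h.
∫ h^(−1/2) dh = −(0.01141/A) ∫ dt, giving 2√h = 2√h₀ − (0.01141/A) t.
Tank is empty when √h = 0: t_empty = 2A√h₀/0.01141.
t_empty = 2·7.009·√2.613/0.01141 = 14.0180·1.61648/0.01141 = 1985.96 s.

1986 s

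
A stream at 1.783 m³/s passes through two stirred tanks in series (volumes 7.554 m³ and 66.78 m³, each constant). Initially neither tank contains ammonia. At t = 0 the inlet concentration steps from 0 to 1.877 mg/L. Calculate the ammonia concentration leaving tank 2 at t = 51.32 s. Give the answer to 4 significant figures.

Each tank obeys Vᵢ dCᵢ/dt = Q(Cᵢ₋₁ − Cᵢ), so τᵢ = Vᵢ/Q.
τ₁ = 7.554/1.783 = 4.23668 s; τ₂ = 66.78/1.783 = 37.4537 s.
Tank 1: C₁ = C_in(1 − e^(−t/τ₁)). Tank 2 (τ₁ ≠ τ₂): C₂ = C_in[1 − (τ₁ e^(−t/τ₁) − τ₂ e^(−t/τ₂))/(τ₁ − τ₂)].
At t = 51.32: e^(−t/τ₁) = 5.48629e-06, e^(−t/τ₂) = 0.254050.
C₂ = 1.877·[1 − (4.23668·5.48629e-06 − 37.4537·0.254050)/(-33.2170)] = 1.877·0.713548 = 1.33933 mg/L.

1.339 mg/L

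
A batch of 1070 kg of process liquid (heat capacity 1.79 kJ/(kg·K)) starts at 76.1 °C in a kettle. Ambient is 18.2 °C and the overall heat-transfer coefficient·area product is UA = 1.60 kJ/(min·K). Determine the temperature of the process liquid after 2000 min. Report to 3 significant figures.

29.1 °C

Energy balance: M c_p dT/dt = −UA(T − T_amb).
dT/dt = (T_ss − T)/τ with T_ss = T_amb = 18.200 °C, τ = M c_p/UA = 1070·1.79/1.60 = 1197.1 min.
T approaches T_ss exponentially: T(t) = T_ss + (T₀ − T_ss) e^(−t/τ).
T(2000) = 18.200 + (57.900)·0.18810 = 29.091 °C.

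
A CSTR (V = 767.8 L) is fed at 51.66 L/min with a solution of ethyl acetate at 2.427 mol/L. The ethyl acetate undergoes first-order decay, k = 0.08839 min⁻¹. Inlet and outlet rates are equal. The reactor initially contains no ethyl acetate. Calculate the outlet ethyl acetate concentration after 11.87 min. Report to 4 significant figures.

Accumulation = in − out − consumed: V dC/dt = Q C_in − Q C − k V C.
dC/dt = (Q/V) C_in − (Q/V + k) C; effective rate a = Q/V + k = 0.0672831 + 0.08839 = 0.155673 min⁻¹.
C_ss = Q C_in/(Q + kV) = 1.04897 mol/L; C(t) = C_ss + (C₀ − C_ss) e^(−a t).
C(11.87) = 1.04897 + (-1.04897)·e^(−0.155673·11.87) = 1.04897 + (-1.04897)·0.157577 = 0.883675 mol/L.

0.8837 mol/L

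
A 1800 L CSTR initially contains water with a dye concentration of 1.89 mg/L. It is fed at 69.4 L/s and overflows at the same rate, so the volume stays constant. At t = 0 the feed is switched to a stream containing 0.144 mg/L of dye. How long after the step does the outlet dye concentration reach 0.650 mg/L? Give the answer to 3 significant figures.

Species balance: V dC/dt = Q(C_in − C) ⇒ τ = V/Q = 25.937 s.
C(t) = C_in + (C₀ − C_in) e^(−t/τ). Set C = 0.650 and solve for t:
e^(−t/τ) = (C − C_in)/(C₀ − C_in) = (0.650 − 0.144)/(1.89 − 0.144) = 0.28981
t = −τ ln(…) = 25.937 × 1.2385 = 32.124 s.

32.1 s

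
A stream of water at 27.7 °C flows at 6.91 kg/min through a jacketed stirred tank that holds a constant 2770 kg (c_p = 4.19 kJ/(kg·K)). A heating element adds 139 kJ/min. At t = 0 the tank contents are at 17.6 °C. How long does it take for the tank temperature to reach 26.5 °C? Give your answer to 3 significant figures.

365 min

Unsteady energy balance on the tank contents: M c_p dT/dt = ṁ c_p (T_in − T) + 139.
τ = M/ṁ = 400.87 min; T_ss = T_in + Q̇/(ṁ c_p) = 32.501 °C.
T(t) = T_ss + (T₀ − T_ss) e^(−t/τ). Set T = 26.5:
e^(−t/τ) = (26.5 − 32.501)/(17.6 − 32.501) = 0.40272
t = −400.87 · ln(0.40272) = 364.59 min.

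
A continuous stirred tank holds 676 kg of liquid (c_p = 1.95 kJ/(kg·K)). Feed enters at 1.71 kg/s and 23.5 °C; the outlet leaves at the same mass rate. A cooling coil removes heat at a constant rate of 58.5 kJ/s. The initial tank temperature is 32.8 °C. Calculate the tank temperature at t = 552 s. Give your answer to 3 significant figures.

M c_p dT/dt = ṁ c_p (T_in − T) − Q̇.
τ = M/ṁ = 395.32 s; T_ss = T_in − Q̇/(ṁ c_p) = 23.5 − 58.5/(1.71·1.95) = 5.9561 °C.
T approaches T_ss exponentially: T(t) = T_ss + (T₀ − T_ss) e^(−t/τ).
T(552) = 5.9561 + (26.844)·e^(−552/395.32) = 5.9561 + (26.844)·0.24750 = 12.600 °C.

12.6 °C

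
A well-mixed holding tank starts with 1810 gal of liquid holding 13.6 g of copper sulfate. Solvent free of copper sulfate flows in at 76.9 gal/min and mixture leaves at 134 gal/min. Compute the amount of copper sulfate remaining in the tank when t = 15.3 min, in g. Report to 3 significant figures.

2.90 g

Total volume: dV/dt = Q_in − Q_out = -57.100 gal/min, so V(t) = 1810 − 57.100 t and V(15.3) = 936.37 gal.
Species balance (pure solvent in): dm/dt = −Q_out · m/V(t).
Separate: dm/m = −Q_out dt/V(t) ⇒ ln(m/m₀) = −(Q_out/(Q_in−Q_out)) ln(V/V₀).
m = m₀ (V₀/V)^(Q_out/(Q_in−Q_out)) = 13.6 × (1810/936.37)^(-2.3468) = 2.8962 g.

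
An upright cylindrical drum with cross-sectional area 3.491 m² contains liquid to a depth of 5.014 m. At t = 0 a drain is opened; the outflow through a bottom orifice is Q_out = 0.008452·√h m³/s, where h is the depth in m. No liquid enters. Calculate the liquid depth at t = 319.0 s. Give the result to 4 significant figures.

With no inflow, A dh/dt = −0.008452 √h.
∫ h^(−1/2) dh = −(0.008452/A) ∫ dt, giving 2√h = 2√h₀ − (0.008452/A) t.
√h = √5.014 − 0.008452·319.0/(2·3.491) = 2.23920 − 0.386163 = 1.85303.
h = 1.85303² = 3.43373 m.

3.434 m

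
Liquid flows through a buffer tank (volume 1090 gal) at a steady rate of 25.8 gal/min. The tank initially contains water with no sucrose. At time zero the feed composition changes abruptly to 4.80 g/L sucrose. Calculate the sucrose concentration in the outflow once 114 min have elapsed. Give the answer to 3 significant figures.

Species balance on the tank: V dC/dt = Q(C_in − C).
Time constant τ = V/Q = 1090/25.8 = 42.248 min.
This is linear first-order; C(t) = C_in + (C₀ − C_in) e^(−t/τ).
C(114) = 4.80 + (0 − 4.80)·e^(−114/42.248) = 4.80 + (-4.8000)·0.067317 = 4.4769 g/L.

4.48 g/L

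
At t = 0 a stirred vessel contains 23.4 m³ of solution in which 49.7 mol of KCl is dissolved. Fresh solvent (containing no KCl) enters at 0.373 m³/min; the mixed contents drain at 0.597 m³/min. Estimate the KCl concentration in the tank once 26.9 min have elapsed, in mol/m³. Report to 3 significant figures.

1.29 mol/m³

Total volume: dV/dt = Q_in − Q_out = -0.22400 m³/min, so V(t) = 23.4 − 0.22400 t and V(26.9) = 17.374 m³.
No KCl enters, so dm/dt = −Q_out · (m/V).
dm/m = −Q_out dt/(V₀ − 0.22400 t); integrating gives ln(m/m₀) = −(Q_out/(Q_in−Q_out)) ln(V/V₀).
m = m₀ (V₀/V)^(Q_out/(Q_in−Q_out)) = 49.7 × (23.4/17.374)^(-2.6652) = 22.477 mol.
C = m/V = 22.477/17.374 = 1.2937 mol/m³.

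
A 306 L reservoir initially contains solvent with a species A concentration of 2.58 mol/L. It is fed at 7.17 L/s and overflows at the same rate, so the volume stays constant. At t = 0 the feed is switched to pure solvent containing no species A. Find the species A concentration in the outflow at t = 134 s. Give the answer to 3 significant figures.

Species balance on the tank: V dC/dt = Q(C_in − C).
Rewrite as dC/dt + C/τ = C_in/τ, τ = V/Q = 42.678 s.
This is linear first-order; C(t) = C_in + (C₀ − C_in) e^(−t/τ).
C(134) = 0 + (2.58 − 0)·e^(−134/42.678) = 0 + (2.5800)·0.043291 = 0.11169 mol/L.

0.112 mol/L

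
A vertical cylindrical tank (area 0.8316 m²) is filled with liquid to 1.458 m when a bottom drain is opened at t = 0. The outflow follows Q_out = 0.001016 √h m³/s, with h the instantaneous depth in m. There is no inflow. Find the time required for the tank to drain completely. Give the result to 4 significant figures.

1977 s

With no inflow, A dh/dt = −0.001016 √h.
This is separable: 2 d(√h)/dt = −0.001016/A, so √h = √h₀ − (0.001016/(2A)) t.
Set h = 0: 2√h₀ = (0.001016/A) t_empty ⇒ t_empty = 2A√h₀/0.001016.
t_empty = 2·0.8316·√1.458/0.001016 = 1.66320·1.20748/0.001016 = 1976.65 s.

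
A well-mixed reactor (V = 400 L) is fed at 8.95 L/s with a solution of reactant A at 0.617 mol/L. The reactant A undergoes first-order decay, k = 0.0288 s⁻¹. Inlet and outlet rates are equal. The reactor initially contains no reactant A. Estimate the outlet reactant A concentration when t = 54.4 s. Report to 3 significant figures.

0.253 mol/L

V dC/dt = Q(C_in − C) − k V C.
dC/dt = (Q/V) C_in − (Q/V + k) C; effective rate a = Q/V + k = 0.022375 + 0.0288 = 0.051175 s⁻¹.
C_ss = Q C_in/(Q + kV) = 0.26977 mol/L; C(t) = C_ss + (C₀ − C_ss) e^(−a t).
C(54.4) = 0.26977 + (-0.26977)·e^(−0.051175·54.4) = 0.26977 + (-0.26977)·0.061796 = 0.25310 mol/L.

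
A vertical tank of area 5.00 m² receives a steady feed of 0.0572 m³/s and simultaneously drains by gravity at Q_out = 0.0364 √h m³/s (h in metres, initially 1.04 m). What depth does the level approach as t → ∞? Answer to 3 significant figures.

2.47 m

A dh/dt = Q_in − 0.0364 √h. Steady state requires inflow = outflow:
Q_in = 0.0364 √h_ss ⇒ √h_ss = 0.0572/0.0364 = 1.5714.
h_ss = 1.5714² = 2.4694 m. (Since h₀ = 1.04 m < h_ss, the level will rise toward this value.)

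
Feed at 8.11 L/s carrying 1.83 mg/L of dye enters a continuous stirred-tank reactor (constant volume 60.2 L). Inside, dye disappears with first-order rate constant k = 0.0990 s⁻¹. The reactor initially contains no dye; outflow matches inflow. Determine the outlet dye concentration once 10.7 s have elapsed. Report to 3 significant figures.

0.968 mg/L

Species balance: V dC/dt = Q C_in − Q C − k V C.
dC/dt = (Q/V) C_in − (Q/V + k) C; effective rate a = Q/V + k = 0.13472 + 0.0990 = 0.23372 s⁻¹.
C_ss = Q C_in/(Q + kV) = 1.0548 mg/L; C(t) = C_ss + (C₀ − C_ss) e^(−a t).
C(10.7) = 1.0548 + (-1.0548)·e^(−0.23372·10.7) = 1.0548 + (-1.0548)·0.082021 = 0.96832 mg/L.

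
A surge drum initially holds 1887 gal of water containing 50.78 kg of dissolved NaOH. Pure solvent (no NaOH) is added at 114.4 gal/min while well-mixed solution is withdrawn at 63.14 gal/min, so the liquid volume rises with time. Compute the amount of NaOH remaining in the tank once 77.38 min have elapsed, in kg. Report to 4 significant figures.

12.59 kg

Let m(t) be the amount of NaOH. Volume: V(t) = V₀ + (Q_in − Q_out) t = 1887 + 51.2600 t; V(77.38) = 5853.50 gal.
Species balance (pure solvent in): dm/dt = −Q_out · m/V(t).
Separate: dm/m = −Q_out dt/V(t) ⇒ ln(m/m₀) = −(Q_out/(Q_in−Q_out)) ln(V/V₀).
m = m₀ (V₀/V)^(Q_out/(Q_in−Q_out)) = 50.78 × (1887/5853.50)^(1.23176) = 12.5923 kg.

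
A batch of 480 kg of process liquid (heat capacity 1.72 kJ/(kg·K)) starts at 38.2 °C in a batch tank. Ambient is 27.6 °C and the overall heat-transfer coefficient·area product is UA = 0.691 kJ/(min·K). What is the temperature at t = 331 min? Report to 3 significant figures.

35.6 °C

M c_p dT/dt = −UA(T − T_amb).
dT/dt = (T_ss − T)/τ with T_ss = T_amb = 27.600 °C, τ = M c_p/UA = 480·1.72/0.691 = 1194.8 min.
Integrating: T(t) = T_ss + (T₀ − T_ss) e^(−t/τ).
T(331) = 27.600 + (10.600)·0.75803 = 35.635 °C.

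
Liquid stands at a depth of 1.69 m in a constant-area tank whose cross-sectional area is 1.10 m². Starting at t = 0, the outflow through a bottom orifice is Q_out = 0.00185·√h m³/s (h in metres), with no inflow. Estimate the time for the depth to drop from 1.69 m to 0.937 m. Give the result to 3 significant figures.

A dh/dt = −Q_out = −0.00185 √h.
This is separable: 2 d(√h)/dt = −0.00185/A, so √h = √h₀ − (0.00185/(2A)) t.
t = 2A(√h₀ − √h)/0.00185 = 2·1.10·(√1.69 − √0.937)/0.00185
  = 2.2000 × (1.3000 − 0.96799) / 0.00185 = 394.83 s.

395 s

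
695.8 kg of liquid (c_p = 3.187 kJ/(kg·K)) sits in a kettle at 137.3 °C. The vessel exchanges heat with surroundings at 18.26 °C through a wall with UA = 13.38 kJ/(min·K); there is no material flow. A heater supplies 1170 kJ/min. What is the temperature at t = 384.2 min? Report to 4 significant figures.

108.8 °C

Lumped-capacitance energy balance: M c_p dT/dt = UA(T_amb − T) + Q̇.
dT/dt = (T_ss − T)/τ with T_ss = T_amb + Q̇/UA = 18.26 + 1170/13.38 = 105.704 °C, τ = M c_p/UA = 695.8·3.187/13.38 = 165.734 min.
T approaches T_ss exponentially: T(t) = T_ss + (T₀ − T_ss) e^(−t/τ).
T(384.2) = 105.704 + (31.5961)·0.0984527 = 108.815 °C.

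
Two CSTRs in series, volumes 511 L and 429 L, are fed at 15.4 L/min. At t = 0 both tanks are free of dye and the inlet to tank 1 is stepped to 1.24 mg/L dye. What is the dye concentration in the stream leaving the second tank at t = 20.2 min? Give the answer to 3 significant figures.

0.178 mg/L

Species balance on tank i: dCᵢ/dt = (Cᵢ₋₁ − Cᵢ)/τᵢ with τᵢ = Vᵢ/Q.
τ₁ = 511/15.4 = 33.182 min; τ₂ = 429/15.4 = 27.857 min.
Tank 1: C₁ = C_in(1 − e^(−t/τ₁)). Tank 2 (τ₁ ≠ τ₂): C₂ = C_in[1 − (τ₁ e^(−t/τ₁) − τ₂ e^(−t/τ₂))/(τ₁ − τ₂)].
At t = 20.2: e^(−t/τ₁) = 0.54402, e^(−t/τ₂) = 0.48426.
C₂ = 1.24·[1 − (33.182·0.54402 − 27.857·0.48426)/(5.3247)] = 1.24·0.14334 = 0.17774 mg/L.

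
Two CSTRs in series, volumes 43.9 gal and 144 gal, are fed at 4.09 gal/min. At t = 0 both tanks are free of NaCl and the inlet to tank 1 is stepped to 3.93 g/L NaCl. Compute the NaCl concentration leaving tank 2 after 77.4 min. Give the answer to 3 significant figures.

3.30 g/L

Species balance on tank i: dCᵢ/dt = (Cᵢ₋₁ − Cᵢ)/τᵢ with τᵢ = Vᵢ/Q.
τ₁ = 43.9/4.09 = 10.733 min; τ₂ = 144/4.09 = 35.208 min.
Tank 1: C₁ = C_in(1 − e^(−t/τ₁)). Tank 2 (τ₁ ≠ τ₂): C₂ = C_in[1 − (τ₁ e^(−t/τ₁) − τ₂ e^(−t/τ₂))/(τ₁ − τ₂)].
At t = 77.4: e^(−t/τ₁) = 0.00073837, e^(−t/τ₂) = 0.11098.
C₂ = 3.93·[1 − (10.733·0.00073837 − 35.208·0.11098)/(-24.474)] = 3.93·0.84067 = 3.3038 g/L.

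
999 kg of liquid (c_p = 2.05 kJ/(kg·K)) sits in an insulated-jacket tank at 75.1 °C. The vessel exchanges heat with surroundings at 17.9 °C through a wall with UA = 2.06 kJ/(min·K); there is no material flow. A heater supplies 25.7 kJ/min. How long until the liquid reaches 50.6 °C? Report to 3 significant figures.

789 min

Lumped-capacitance energy balance: M c_p dT/dt = UA(T_amb − T) + Q̇.
τ = M c_p/UA = 994.15 min; T_ss = T_amb + Q̇/UA = 17.9 + 25.7/2.06 = 30.376 °C.
T(t) = T_ss + (T₀ − T_ss)e^(−t/τ); set T = 50.6:
t = −τ ln[(T − T_ss)/(T₀ − T_ss)] = −994.15 · ln(0.45220) = 788.99 min.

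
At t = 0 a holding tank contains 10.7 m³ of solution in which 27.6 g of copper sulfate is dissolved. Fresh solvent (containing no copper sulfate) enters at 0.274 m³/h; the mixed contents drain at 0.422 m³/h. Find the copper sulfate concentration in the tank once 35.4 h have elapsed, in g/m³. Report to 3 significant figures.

0.742 g/m³

Total volume: dV/dt = Q_in − Q_out = -0.14800 m³/h, so V(t) = 10.7 − 0.14800 t and V(35.4) = 5.4608 m³.
No copper sulfate enters, so dm/dt = −Q_out · (m/V).
Separate: dm/m = −Q_out dt/V(t) ⇒ ln(m/m₀) = −(Q_out/(Q_in−Q_out)) ln(V/V₀).
m = m₀ (V₀/V)^(Q_out/(Q_in−Q_out)) = 27.6 × (10.7/5.4608)^(-2.8514) = 4.0546 g.
C = m/V = 4.0546/5.4608 = 0.74250 g/m³.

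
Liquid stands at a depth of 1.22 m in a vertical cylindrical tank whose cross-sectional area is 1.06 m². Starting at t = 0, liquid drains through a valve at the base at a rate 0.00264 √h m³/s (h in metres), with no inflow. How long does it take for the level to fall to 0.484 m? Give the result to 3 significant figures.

328 s

A dh/dt = −Q_out = −0.00264 √h.
Separate and integrate: 2(√h − √h₀) = −(0.00264/A) t.
t = 2A(√h₀ − √h)/0.00264 = 2·1.06·(√1.22 − √0.484)/0.00264
  = 2.1200 × (1.1045 − 0.69570) / 0.00264 = 328.31 s.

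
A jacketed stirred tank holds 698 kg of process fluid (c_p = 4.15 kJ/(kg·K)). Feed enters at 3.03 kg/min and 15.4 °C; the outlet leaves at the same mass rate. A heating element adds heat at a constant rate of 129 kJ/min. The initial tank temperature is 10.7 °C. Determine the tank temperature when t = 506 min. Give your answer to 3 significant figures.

M c_p dT/dt = ṁ c_p (T_in − T) + Q̇.
Rearrange: dT/dt = (T_ss − T)/τ with τ = M/ṁ = 230.36 min and T_ss = T_in + Q̇/(ṁ c_p) = 25.659 °C.
Solution: T(t) = T_ss + (T₀ − T_ss) e^(−t/τ).
T(506) = 25.659 + (-14.959)·e^(−506/230.36) = 25.659 + (-14.959)·0.11119 = 23.996 °C.

24.0 °C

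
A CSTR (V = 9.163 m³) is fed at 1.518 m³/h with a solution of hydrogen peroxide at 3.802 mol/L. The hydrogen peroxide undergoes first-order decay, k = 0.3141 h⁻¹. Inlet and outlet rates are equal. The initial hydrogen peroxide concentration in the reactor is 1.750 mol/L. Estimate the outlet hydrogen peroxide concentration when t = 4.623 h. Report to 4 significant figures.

Species balance: V dC/dt = Q C_in − Q C − k V C.
This is linear with rate a = Q/V + k = 0.479766 h⁻¹.
C_ss = Q C_in/(Q + kV) = 1.31285 mol/L; C(t) = C_ss + (C₀ − C_ss) e^(−a t).
C(4.623) = 1.31285 + (0.437146)·e^(−0.479766·4.623) = 1.31285 + (0.437146)·0.108831 = 1.36043 mol/L.

1.360 mol/L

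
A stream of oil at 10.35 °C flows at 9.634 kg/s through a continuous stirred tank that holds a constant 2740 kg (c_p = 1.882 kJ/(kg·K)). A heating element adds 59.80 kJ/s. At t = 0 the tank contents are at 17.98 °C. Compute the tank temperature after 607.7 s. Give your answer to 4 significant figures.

14.16 °C

M c_p dT/dt = ṁ c_p (T_in − T) + Q̇.
τ = M/ṁ = 284.409 s; T_ss = T_in + Q̇/(ṁ c_p) = 10.35 + 59.80/(9.634·1.882) = 13.6482 °C.
T approaches T_ss exponentially: T(t) = T_ss + (T₀ − T_ss) e^(−t/τ).
T(607.7) = 13.6482 + (4.33182)·e^(−607.7/284.409) = 13.6482 + (4.33182)·0.118043 = 14.1595 °C.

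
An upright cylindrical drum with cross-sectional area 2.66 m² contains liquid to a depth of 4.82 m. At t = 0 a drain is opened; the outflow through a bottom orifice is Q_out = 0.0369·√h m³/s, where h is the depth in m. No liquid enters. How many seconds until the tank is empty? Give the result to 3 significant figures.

With no inflow, A dh/dt = −0.0369 √h.
∫ h^(−1/2) dh = −(0.0369/A) ∫ dt, giving 2√h = 2√h₀ − (0.0369/A) t.
Set h = 0: 2√h₀ = (0.0369/A) t_empty ⇒ t_empty = 2A√h₀/0.0369.
t_empty = 2·2.66·√4.82/0.0369 = 5.3200·2.1954/0.0369 = 316.53 s.

317 s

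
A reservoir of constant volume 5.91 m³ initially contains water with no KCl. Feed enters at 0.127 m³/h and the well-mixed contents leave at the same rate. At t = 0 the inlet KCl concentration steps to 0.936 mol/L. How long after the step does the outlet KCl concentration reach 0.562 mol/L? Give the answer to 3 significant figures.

42.7 h

Transient balance on the dissolved component: V dC/dt = Q(C_in − C), so τ = V/Q = 46.535 h.
C(t) = C_in + (C₀ − C_in) e^(−t/τ). Set C = 0.562 and solve for t:
e^(−t/τ) = (C − C_in)/(C₀ − C_in) = (0.562 − 0.936)/(0 − 0.936) = 0.39957
t = −τ ln(…) = 46.535 × 0.91736 = 42.690 h.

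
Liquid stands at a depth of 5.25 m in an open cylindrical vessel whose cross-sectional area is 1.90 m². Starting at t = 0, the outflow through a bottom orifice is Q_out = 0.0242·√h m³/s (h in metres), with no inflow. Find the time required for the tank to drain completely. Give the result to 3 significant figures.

360 s

With no inflow, A dh/dt = −0.0242 √h.
Separate and integrate: 2(√h − √h₀) = −(0.0242/A) t.
Set h = 0: 2√h₀ = (0.0242/A) t_empty ⇒ t_empty = 2A√h₀/0.0242.
t_empty = 2·1.90·√5.25/0.0242 = 3.8000·2.2913/0.0242 = 359.79 s.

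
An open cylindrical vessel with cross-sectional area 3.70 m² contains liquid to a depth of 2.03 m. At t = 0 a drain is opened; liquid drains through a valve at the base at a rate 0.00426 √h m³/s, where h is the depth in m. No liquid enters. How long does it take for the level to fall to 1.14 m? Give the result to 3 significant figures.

620 s

Mass balance (ρ constant): A dh/dt = −0.00426 √h.
∫ h^(−1/2) dh = −(0.00426/A) ∫ dt, giving 2√h = 2√h₀ − (0.00426/A) t.
t = 2A(√h₀ − √h)/0.00426 = 2·3.70·(√2.03 − √1.14)/0.00426
  = 7.4000 × (1.4248 − 1.0677) / 0.00426 = 620.27 s.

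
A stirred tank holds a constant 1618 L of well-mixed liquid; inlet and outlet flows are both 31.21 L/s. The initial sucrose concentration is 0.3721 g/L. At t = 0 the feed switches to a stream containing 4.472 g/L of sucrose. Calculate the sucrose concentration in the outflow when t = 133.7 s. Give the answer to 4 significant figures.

Unsteady species balance (constant V, well mixed): V dC/dt = Q(C_in − C).
Rewrite as dC/dt + C/τ = C_in/τ, τ = V/Q = 51.8424 s.
Solution: C(t) = C_in + (C₀ − C_in) e^(−t/τ).
C(133.7) = 4.472 + (0.3721 − 4.472)·e^(−133.7/51.8424) = 4.472 + (-4.09990)·0.0758519 = 4.16101 g/L.

4.161 g/L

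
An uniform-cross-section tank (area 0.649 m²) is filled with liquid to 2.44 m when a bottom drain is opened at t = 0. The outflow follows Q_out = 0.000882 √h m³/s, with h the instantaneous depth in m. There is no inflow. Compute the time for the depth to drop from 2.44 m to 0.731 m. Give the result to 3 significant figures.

A dh/dt = −Q_out = −0.000882 √h.
∫ h^(−1/2) dh = −(0.000882/A) ∫ dt, giving 2√h = 2√h₀ − (0.000882/A) t.
t = 2A(√h₀ − √h)/0.000882 = 2·0.649·(√2.44 − √0.731)/0.000882
  = 1.2980 × (1.5620 − 0.85499) / 0.000882 = 1040.6 s.

1040 s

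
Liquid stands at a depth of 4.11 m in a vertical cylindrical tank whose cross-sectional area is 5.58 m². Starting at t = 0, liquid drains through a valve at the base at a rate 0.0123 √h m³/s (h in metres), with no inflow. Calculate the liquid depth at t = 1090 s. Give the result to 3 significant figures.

A dh/dt = −Q_out = −0.0123 √h.
This is separable: 2 d(√h)/dt = −0.0123/A, so √h = √h₀ − (0.0123/(2A)) t.
√h = √4.11 − 0.0123·1090/(2·5.58) = 2.0273 − 1.2013 = 0.82597.
h = 0.82597² = 0.68223 m.

0.682 m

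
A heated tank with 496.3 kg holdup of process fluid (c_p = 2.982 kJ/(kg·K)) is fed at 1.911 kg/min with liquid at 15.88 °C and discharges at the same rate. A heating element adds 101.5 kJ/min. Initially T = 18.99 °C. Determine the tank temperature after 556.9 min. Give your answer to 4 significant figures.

Unsteady energy balance on the tank contents: M c_p dT/dt = ṁ c_p (T_in − T) + 101.5.
Rearrange: dT/dt = (T_ss − T)/τ with τ = M/ṁ = 259.707 min and T_ss = T_in + Q̇/(ṁ c_p) = 33.6914 °C.
This is linear first-order; T(t) = T_ss + (T₀ − T_ss) e^(−t/τ).
T(556.9) = 33.6914 + (-14.7014)·e^(−556.9/259.707) = 33.6914 + (-14.7014)·0.117145 = 31.9692 °C.

31.97 °C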